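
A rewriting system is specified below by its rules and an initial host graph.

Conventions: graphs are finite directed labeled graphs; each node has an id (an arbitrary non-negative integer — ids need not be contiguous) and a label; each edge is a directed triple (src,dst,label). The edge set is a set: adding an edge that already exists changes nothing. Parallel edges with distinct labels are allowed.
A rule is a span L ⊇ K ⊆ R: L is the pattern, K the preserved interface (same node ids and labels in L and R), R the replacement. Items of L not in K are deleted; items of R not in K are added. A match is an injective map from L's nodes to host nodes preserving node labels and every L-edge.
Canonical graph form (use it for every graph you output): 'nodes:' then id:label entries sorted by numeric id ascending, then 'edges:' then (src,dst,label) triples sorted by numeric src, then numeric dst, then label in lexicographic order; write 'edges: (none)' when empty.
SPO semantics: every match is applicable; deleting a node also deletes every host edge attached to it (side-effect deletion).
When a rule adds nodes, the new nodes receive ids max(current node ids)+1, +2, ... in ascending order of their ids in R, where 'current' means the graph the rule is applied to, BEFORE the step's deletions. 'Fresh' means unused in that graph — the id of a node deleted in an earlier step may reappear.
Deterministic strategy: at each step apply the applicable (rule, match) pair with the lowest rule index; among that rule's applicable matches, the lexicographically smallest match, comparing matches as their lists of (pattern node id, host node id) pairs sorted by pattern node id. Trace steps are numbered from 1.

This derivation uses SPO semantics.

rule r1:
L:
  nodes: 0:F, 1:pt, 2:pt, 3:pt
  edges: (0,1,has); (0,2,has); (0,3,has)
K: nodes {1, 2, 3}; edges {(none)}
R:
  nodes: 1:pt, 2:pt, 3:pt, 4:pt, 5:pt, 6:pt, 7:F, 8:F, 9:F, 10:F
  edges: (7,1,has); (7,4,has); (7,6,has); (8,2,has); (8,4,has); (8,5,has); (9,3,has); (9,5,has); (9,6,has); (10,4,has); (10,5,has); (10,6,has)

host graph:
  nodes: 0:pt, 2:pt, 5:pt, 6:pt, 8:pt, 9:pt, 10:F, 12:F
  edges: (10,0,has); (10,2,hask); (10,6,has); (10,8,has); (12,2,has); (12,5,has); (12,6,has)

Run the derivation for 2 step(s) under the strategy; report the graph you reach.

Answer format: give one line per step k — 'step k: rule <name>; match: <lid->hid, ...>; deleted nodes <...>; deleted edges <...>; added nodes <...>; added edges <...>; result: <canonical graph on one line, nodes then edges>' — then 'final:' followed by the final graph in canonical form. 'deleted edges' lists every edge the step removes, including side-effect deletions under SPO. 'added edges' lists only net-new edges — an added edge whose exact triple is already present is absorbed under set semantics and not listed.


step 1: rule r1; match: 0->10, 1->0, 2->6, 3->8; deleted nodes 10; deleted edges (10,0,has); (10,2,hask); (10,6,has); (10,8,has); added nodes 13, 14, 15, 16, 17, 18, 19; added edges (16,0,has); (16,13,has); (16,15,has); (17,6,has); (17,13,has); (17,14,has); (18,8,has); (18,14,has); (18,15,has); (19,13,has); (19,14,has); (19,15,has); result: nodes: 0:pt, 2:pt, 5:pt, 6:pt, 8:pt, 9:pt, 12:F, 13:pt, 14:pt, 15:pt, 16:F, 17:F, 18:F, 19:F edges: (12,2,has); (12,5,has); (12,6,has); (16,0,has); (16,13,has); (16,15,has); (17,6,has); (17,13,has); (17,14,has); (18,8,has); (18,14,has); (18,15,has); (19,13,has); (19,14,has); (19,15,has)
step 2: rule r1; match: 0->12, 1->2, 2->5, 3->6; deleted nodes 12; deleted edges (12,2,has); (12,5,has); (12,6,has); added nodes 20, 21, 22, 23, 24, 25, 26; added edges (23,2,has); (23,20,has); (23,22,has); (24,5,has); (24,20,has); (24,21,has); (25,6,has); (25,21,has); (25,22,has); (26,20,has); (26,21,has); (26,22,has); result: nodes: 0:pt, 2:pt, 5:pt, 6:pt, 8:pt, 9:pt, 13:pt, 14:pt, 15:pt, 16:F, 17:F, 18:F, 19:F, 20:pt, 21:pt, 22:pt, 23:F, 24:F, 25:F, 26:F edges: (16,0,has); (16,13,has); (16,15,has); (17,6,has); (17,13,has); (17,14,has); (18,8,has); (18,14,has); (18,15,has); (19,13,has); (19,14,has); (19,15,has); (23,2,has); (23,20,has); (23,22,has); (24,5,has); (24,20,has); (24,21,has); (25,6,has); (25,21,has); (25,22,has); (26,20,has); (26,21,has); (26,22,has)
final:
nodes: 0:pt, 2:pt, 5:pt, 6:pt, 8:pt, 9:pt, 13:pt, 14:pt, 15:pt, 16:F, 17:F, 18:F, 19:F, 20:pt, 21:pt, 22:pt, 23:F, 24:F, 25:F, 26:F
edges: (16,0,has); (16,13,has); (16,15,has); (17,6,has); (17,13,has); (17,14,has); (18,8,has); (18,14,has); (18,15,has); (19,13,has); (19,14,has); (19,15,has); (23,2,has); (23,20,has); (23,22,has); (24,5,has); (24,20,has); (24,21,has); (25,6,has); (25,21,has); (25,22,has); (26,20,has); (26,21,has); (26,22,has)


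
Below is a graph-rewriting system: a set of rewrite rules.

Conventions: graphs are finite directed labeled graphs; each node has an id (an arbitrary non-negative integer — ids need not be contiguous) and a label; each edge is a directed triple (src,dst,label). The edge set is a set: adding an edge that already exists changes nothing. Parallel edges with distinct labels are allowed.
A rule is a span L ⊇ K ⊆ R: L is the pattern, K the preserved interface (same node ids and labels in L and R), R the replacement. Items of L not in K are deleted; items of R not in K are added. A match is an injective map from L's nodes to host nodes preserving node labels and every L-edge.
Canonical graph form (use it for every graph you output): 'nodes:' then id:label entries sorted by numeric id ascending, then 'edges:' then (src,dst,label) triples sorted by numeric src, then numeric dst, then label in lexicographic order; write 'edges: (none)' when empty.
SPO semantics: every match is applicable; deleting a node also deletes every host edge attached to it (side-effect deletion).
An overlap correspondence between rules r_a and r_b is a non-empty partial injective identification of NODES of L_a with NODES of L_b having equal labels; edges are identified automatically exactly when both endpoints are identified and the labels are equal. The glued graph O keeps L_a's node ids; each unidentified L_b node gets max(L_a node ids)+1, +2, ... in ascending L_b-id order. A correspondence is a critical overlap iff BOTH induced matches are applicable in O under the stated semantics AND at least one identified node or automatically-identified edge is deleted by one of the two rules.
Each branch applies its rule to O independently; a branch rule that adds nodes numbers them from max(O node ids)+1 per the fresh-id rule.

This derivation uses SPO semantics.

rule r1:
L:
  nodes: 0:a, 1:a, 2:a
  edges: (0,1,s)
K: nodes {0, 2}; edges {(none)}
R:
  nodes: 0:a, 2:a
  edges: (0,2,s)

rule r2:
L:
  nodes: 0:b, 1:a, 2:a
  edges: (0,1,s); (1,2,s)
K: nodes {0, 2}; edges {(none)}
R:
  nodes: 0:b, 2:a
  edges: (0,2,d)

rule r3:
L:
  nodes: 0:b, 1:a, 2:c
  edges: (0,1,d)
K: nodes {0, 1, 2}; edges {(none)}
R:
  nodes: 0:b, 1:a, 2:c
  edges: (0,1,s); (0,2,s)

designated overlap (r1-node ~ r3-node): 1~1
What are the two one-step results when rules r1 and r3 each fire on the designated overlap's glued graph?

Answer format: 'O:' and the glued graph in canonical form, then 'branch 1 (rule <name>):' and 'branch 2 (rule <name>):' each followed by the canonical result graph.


O:
nodes: 0:a, 1:a, 2:a, 3:b, 4:c
edges: (0,1,s); (3,1,d)
branch 1 (rule r1):
nodes: 0:a, 2:a, 3:b, 4:c
edges: (0,2,s)
branch 2 (rule r3):
nodes: 0:a, 1:a, 2:a, 3:b, 4:c
edges: (0,1,s); (3,1,s); (3,4,s)


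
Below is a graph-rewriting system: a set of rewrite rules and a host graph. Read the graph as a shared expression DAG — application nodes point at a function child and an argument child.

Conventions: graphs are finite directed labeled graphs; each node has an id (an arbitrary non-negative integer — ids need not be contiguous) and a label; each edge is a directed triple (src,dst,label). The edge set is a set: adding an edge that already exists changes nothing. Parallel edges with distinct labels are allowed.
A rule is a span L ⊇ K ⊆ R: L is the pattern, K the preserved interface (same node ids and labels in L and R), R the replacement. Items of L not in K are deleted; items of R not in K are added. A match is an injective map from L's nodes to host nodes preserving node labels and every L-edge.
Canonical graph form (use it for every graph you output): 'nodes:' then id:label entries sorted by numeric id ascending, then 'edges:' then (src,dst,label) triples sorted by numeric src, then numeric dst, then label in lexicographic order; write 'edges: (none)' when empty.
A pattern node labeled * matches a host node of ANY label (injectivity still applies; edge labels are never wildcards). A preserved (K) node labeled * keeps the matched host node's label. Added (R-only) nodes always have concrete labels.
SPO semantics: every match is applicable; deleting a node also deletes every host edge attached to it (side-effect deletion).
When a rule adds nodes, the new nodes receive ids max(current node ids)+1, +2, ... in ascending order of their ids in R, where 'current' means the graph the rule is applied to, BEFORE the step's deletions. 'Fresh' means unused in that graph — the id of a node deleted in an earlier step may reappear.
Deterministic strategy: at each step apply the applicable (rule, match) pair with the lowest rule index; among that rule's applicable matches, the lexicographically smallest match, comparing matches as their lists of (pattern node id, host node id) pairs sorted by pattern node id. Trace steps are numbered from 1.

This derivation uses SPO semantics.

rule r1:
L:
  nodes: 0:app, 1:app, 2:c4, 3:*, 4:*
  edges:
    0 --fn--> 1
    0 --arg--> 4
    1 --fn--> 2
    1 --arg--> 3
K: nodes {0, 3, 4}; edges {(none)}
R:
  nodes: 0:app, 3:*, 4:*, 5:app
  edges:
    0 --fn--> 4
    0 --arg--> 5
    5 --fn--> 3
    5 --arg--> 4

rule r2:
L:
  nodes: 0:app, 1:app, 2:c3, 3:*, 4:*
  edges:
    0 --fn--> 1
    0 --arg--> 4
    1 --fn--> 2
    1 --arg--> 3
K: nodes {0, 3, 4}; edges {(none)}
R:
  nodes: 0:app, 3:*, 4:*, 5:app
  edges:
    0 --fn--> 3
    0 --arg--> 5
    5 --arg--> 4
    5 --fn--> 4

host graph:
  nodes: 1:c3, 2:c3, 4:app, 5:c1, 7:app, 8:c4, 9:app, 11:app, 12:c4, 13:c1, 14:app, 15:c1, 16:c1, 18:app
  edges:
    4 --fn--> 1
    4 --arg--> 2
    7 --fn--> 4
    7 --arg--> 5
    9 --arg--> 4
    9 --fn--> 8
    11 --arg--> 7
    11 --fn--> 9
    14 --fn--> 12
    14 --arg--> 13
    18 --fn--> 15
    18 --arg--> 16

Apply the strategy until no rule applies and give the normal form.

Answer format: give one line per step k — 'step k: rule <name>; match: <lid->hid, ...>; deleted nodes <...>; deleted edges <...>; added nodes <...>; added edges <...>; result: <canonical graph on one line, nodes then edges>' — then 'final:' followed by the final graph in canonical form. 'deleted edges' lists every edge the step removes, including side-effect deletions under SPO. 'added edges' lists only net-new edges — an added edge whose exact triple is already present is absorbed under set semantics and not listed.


step 1: rule r1; match: 0->11, 1->9, 2->8, 3->4, 4->7; deleted nodes 8, 9; deleted edges (9,4,arg); (9,8,fn); (11,7,arg); (11,9,fn); added nodes 19; added edges (11,7,fn); (11,19,arg); (19,4,fn); (19,7,arg); result: nodes: 1:c3, 2:c3, 4:app, 5:c1, 7:app, 11:app, 12:c4, 13:c1, 14:app, 15:c1, 16:c1, 18:app, 19:app edges: (4,1,fn); (4,2,arg); (7,4,fn); (7,5,arg); (11,7,fn); (11,19,arg); (14,12,fn); (14,13,arg); (18,15,fn); (18,16,arg); (19,4,fn); (19,7,arg)
step 2: rule r2; match: 0->7, 1->4, 2->1, 3->2, 4->5; deleted nodes 1, 4; deleted edges (4,1,fn); (4,2,arg); (7,4,fn); (7,5,arg); (19,4,fn); added nodes 20; added edges (7,2,fn); (7,20,arg); (20,5,arg); (20,5,fn); result: nodes: 2:c3, 5:c1, 7:app, 11:app, 12:c4, 13:c1, 14:app, 15:c1, 16:c1, 18:app, 19:app, 20:app edges: (7,2,fn); (7,20,arg); (11,7,fn); (11,19,arg); (14,12,fn); (14,13,arg); (18,15,fn); (18,16,arg); (19,7,arg); (20,5,arg); (20,5,fn)
step 3: rule r2; match: 0->11, 1->7, 2->2, 3->20, 4->19; deleted nodes 2, 7; deleted edges (7,2,fn); (7,20,arg); (11,7,fn); (11,19,arg); (19,7,arg); added nodes 21; added edges (11,20,fn); (11,21,arg); (21,19,arg); (21,19,fn); result: nodes: 5:c1, 11:app, 12:c4, 13:c1, 14:app, 15:c1, 16:c1, 18:app, 19:app, 20:app, 21:app edges: (11,20,fn); (11,21,arg); (14,12,fn); (14,13,arg); (18,15,fn); (18,16,arg); (20,5,arg); (20,5,fn); (21,19,arg); (21,19,fn)
final:
nodes: 5:c1, 11:app, 12:c4, 13:c1, 14:app, 15:c1, 16:c1, 18:app, 19:app, 20:app, 21:app
edges: (11,20,fn); (11,21,arg); (14,12,fn); (14,13,arg); (18,15,fn); (18,16,arg); (20,5,arg); (20,5,fn); (21,19,arg); (21,19,fn)


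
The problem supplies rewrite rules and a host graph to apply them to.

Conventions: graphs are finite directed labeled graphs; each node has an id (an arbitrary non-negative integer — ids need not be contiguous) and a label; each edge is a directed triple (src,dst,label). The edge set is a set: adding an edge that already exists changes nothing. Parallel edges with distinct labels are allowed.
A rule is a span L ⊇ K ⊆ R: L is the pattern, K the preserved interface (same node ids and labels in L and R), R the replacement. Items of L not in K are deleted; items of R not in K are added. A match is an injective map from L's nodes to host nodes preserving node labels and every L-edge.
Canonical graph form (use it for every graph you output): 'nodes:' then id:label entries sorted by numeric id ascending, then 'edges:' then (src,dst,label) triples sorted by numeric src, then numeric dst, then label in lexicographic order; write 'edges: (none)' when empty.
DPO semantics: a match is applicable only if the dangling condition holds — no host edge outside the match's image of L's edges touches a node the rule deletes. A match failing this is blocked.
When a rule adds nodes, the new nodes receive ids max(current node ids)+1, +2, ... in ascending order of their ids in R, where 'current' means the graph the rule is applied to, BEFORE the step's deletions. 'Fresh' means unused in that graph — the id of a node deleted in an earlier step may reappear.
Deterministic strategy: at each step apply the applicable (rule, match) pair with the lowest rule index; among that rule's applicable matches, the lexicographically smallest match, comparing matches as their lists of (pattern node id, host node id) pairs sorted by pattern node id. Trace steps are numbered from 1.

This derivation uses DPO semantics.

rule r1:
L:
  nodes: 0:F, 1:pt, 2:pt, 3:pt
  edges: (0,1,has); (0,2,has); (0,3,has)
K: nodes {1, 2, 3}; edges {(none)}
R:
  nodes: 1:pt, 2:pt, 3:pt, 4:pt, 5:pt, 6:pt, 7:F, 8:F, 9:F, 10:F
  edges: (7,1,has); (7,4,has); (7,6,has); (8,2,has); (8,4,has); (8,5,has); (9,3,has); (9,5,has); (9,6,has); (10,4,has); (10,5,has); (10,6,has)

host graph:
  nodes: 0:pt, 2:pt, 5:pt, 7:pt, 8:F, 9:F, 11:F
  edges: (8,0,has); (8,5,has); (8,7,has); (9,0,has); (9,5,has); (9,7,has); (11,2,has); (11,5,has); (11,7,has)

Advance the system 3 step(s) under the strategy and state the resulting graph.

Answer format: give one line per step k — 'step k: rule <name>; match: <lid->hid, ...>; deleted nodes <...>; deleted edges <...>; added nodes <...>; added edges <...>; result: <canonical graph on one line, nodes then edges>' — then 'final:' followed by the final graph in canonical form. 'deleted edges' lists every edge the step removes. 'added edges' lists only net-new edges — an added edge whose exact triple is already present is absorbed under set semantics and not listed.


step 1: rule r1; match: 0->8, 1->0, 2->5, 3->7; deleted nodes 8; deleted edges (8,0,has); (8,5,has); (8,7,has); added nodes 12, 13, 14, 15, 16, 17, 18; added edges (15,0,has); (15,12,has); (15,14,has); (16,5,has); (16,12,has); (16,13,has); (17,7,has); (17,13,has); (17,14,has); (18,12,has); (18,13,has); (18,14,has); result: nodes: 0:pt, 2:pt, 5:pt, 7:pt, 9:F, 11:F, 12:pt, 13:pt, 14:pt, 15:F, 16:F, 17:F, 18:F edges: (9,0,has); (9,5,has); (9,7,has); (11,2,has); (11,5,has); (11,7,has); (15,0,has); (15,12,has); (15,14,has); (16,5,has); (16,12,has); (16,13,has); (17,7,has); (17,13,has); (17,14,has); (18,12,has); (18,13,has); (18,14,has)
step 2: rule r1; match: 0->9, 1->0, 2->5, 3->7; deleted nodes 9; deleted edges (9,0,has); (9,5,has); (9,7,has); added nodes 19, 20, 21, 22, 23, 24, 25; added edges (22,0,has); (22,19,has); (22,21,has); (23,5,has); (23,19,has); (23,20,has); (24,7,has); (24,20,has); (24,21,has); (25,19,has); (25,20,has); (25,21,has); result: nodes: 0:pt, 2:pt, 5:pt, 7:pt, 11:F, 12:pt, 13:pt, 14:pt, 15:F, 16:F, 17:F, 18:F, 19:pt, 20:pt, 21:pt, 22:F, 23:F, 24:F, 25:F edges: (11,2,has); (11,5,has); (11,7,has); (15,0,has); (15,12,has); (15,14,has); (16,5,has); (16,12,has); (16,13,has); (17,7,has); (17,13,has); (17,14,has); (18,12,has); (18,13,has); (18,14,has); (22,0,has); (22,19,has); (22,21,has); (23,5,has); (23,19,has); (23,20,has); (24,7,has); (24,20,has); (24,21,has); (25,19,has); (25,20,has); (25,21,has)
step 3: rule r1; match: 0->11, 1->2, 2->5, 3->7; deleted nodes 11; deleted edges (11,2,has); (11,5,has); (11,7,has); added nodes 26, 27, 28, 29, 30, 31, 32; added edges (29,2,has); (29,26,has); (29,28,has); (30,5,has); (30,26,has); (30,27,has); (31,7,has); (31,27,has); (31,28,has); (32,26,has); (32,27,has); (32,28,has); result: nodes: 0:pt, 2:pt, 5:pt, 7:pt, 12:pt, 13:pt, 14:pt, 15:F, 16:F, 17:F, 18:F, 19:pt, 20:pt, 21:pt, 22:F, 23:F, 24:F, 25:F, 26:pt, 27:pt, 28:pt, 29:F, 30:F, 31:F, 32:F edges: (15,0,has); (15,12,has); (15,14,has); (16,5,has); (16,12,has); (16,13,has); (17,7,has); (17,13,has); (17,14,has); (18,12,has); (18,13,has); (18,14,has); (22,0,has); (22,19,has); (22,21,has); (23,5,has); (23,19,has); (23,20,has); (24,7,has); (24,20,has); (24,21,has); (25,19,has); (25,20,has); (25,21,has); (29,2,has); (29,26,has); (29,28,has); (30,5,has); (30,26,has); (30,27,has); (31,7,has); (31,27,has); (31,28,has); (32,26,has); (32,27,has); (32,28,has)
final:
nodes: 0:pt, 2:pt, 5:pt, 7:pt, 12:pt, 13:pt, 14:pt, 15:F, 16:F, 17:F, 18:F, 19:pt, 20:pt, 21:pt, 22:F, 23:F, 24:F, 25:F, 26:pt, 27:pt, 28:pt, 29:F, 30:F, 31:F, 32:F
edges: (15,0,has); (15,12,has); (15,14,has); (16,5,has); (16,12,has); (16,13,has); (17,7,has); (17,13,has); (17,14,has); (18,12,has); (18,13,has); (18,14,has); (22,0,has); (22,19,has); (22,21,has); (23,5,has); (23,19,has); (23,20,has); (24,7,has); (24,20,has); (24,21,has); (25,19,has); (25,20,has); (25,21,has); (29,2,has); (29,26,has); (29,28,has); (30,5,has); (30,26,has); (30,27,has); (31,7,has); (31,27,has); (31,28,has); (32,26,has); (32,27,has); (32,28,has)


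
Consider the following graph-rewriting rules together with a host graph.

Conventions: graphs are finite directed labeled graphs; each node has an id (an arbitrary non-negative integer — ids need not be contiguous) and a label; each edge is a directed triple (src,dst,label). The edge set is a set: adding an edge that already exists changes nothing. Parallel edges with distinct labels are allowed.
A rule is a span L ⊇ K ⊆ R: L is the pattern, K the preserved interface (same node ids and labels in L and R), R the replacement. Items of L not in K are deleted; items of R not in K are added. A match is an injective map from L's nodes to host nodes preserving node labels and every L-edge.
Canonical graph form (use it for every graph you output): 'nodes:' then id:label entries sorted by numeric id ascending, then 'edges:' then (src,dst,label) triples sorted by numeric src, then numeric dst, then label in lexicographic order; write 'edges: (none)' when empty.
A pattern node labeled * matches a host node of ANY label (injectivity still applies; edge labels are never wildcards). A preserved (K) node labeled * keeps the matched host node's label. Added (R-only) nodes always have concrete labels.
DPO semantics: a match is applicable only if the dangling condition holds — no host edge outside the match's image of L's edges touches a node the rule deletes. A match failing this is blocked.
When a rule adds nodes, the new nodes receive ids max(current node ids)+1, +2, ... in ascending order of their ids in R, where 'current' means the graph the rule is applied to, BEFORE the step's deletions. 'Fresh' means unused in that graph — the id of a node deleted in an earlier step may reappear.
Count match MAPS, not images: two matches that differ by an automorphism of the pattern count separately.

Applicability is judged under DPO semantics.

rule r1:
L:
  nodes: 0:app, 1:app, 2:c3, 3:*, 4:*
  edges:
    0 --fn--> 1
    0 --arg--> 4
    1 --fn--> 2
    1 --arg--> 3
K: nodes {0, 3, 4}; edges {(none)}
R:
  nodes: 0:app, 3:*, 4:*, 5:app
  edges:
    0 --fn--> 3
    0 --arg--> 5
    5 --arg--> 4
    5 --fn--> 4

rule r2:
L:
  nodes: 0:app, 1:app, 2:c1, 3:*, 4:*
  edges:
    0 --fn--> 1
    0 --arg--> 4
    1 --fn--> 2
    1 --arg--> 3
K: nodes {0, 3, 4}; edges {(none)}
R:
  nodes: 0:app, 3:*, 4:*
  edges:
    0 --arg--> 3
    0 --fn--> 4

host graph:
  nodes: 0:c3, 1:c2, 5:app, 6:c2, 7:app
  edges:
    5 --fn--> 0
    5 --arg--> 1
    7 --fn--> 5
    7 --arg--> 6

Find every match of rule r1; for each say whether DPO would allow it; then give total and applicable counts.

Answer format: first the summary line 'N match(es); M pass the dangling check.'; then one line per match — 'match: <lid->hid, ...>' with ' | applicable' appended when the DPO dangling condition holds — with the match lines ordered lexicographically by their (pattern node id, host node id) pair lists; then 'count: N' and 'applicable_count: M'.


1 match(es); 1 pass the dangling check.
match: 0->7, 1->5, 2->0, 3->1, 4->6 | applicable
count: 1
applicable_count: 1


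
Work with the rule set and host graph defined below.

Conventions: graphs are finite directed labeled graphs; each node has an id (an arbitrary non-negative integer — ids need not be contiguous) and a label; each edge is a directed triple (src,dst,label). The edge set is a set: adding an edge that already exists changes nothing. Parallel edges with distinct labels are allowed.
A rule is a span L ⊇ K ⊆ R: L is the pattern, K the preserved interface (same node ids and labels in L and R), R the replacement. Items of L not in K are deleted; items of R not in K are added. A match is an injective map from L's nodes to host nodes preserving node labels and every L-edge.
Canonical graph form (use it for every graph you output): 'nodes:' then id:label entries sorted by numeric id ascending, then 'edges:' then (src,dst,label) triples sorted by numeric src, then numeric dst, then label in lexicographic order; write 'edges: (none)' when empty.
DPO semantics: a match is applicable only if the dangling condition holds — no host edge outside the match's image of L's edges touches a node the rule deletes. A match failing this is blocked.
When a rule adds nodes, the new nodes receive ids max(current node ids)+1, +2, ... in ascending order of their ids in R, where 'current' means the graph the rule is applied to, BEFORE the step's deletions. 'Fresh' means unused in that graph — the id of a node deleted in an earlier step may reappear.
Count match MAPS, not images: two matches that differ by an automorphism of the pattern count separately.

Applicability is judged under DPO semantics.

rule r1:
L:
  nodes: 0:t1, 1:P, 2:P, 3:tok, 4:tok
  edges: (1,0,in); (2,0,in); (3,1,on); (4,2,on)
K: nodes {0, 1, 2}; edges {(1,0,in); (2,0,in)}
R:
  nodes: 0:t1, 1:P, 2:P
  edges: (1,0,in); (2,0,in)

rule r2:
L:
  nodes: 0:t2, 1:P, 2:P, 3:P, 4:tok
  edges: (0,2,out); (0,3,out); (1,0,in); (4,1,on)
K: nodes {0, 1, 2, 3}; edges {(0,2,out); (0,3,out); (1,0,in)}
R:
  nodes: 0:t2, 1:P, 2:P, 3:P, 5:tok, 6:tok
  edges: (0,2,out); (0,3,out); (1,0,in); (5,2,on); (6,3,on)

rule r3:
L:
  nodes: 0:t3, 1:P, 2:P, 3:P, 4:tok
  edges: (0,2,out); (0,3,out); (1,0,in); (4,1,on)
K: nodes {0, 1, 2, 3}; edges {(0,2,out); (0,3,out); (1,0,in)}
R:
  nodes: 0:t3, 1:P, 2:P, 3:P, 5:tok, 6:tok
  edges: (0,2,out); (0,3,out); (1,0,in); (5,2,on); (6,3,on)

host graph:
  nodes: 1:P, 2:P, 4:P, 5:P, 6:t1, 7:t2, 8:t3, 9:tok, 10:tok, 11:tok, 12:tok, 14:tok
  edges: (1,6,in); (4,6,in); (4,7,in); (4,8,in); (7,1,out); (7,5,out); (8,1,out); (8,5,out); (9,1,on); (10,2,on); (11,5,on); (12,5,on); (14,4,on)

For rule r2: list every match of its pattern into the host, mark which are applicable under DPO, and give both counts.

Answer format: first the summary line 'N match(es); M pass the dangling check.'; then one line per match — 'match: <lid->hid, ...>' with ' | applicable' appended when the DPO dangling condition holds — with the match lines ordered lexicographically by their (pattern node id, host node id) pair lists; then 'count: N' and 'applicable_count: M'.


2 match(es); 2 pass the dangling check.
match: 0->7, 1->4, 2->1, 3->5, 4->14 | applicable
match: 0->7, 1->4, 2->5, 3->1, 4->14 | applicable
count: 2
applicable_count: 2


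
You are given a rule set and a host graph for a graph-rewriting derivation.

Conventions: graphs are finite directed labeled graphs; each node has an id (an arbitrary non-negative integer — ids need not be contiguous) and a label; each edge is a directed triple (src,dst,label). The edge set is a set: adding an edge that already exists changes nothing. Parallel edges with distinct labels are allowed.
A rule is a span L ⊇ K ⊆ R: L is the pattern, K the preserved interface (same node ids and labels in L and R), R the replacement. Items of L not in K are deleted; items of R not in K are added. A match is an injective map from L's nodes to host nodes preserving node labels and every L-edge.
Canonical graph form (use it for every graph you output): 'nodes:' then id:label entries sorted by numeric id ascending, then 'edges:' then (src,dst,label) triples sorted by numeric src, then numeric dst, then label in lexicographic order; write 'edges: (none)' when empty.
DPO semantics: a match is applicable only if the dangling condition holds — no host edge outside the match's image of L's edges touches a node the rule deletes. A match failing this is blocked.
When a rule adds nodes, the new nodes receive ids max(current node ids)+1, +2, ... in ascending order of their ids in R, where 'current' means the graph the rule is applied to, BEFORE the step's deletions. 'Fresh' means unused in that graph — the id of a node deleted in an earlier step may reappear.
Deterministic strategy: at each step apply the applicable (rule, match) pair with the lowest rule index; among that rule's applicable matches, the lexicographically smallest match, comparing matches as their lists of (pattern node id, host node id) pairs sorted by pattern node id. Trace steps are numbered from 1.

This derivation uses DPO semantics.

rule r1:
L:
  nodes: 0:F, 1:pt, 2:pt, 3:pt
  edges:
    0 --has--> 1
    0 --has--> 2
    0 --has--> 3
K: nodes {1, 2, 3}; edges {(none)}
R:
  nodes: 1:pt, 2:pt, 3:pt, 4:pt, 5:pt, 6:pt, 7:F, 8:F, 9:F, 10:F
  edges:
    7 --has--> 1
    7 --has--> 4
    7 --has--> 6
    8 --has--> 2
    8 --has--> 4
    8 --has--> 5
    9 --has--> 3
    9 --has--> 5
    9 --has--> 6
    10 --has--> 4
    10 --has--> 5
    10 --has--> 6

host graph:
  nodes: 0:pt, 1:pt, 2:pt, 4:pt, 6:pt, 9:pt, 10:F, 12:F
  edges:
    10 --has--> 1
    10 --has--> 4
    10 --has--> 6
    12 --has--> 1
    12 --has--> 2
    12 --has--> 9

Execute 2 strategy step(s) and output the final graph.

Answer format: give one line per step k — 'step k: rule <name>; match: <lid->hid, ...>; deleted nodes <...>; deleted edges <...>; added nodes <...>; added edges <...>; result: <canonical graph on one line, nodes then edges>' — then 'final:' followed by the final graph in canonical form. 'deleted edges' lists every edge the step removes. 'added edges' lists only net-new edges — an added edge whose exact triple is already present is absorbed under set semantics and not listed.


step 1: rule r1; match: 0->10, 1->1, 2->4, 3->6; deleted nodes 10; deleted edges (10,1,has); (10,4,has); (10,6,has); added nodes 13, 14, 15, 16, 17, 18, 19; added edges (16,1,has); (16,13,has); (16,15,has); (17,4,has); (17,13,has); (17,14,has); (18,6,has); (18,14,has); (18,15,has); (19,13,has); (19,14,has); (19,15,has); result: nodes: 0:pt, 1:pt, 2:pt, 4:pt, 6:pt, 9:pt, 12:F, 13:pt, 14:pt, 15:pt, 16:F, 17:F, 18:F, 19:F edges: (12,1,has); (12,2,has); (12,9,has); (16,1,has); (16,13,has); (16,15,has); (17,4,has); (17,13,has); (17,14,has); (18,6,has); (18,14,has); (18,15,has); (19,13,has); (19,14,has); (19,15,has)
step 2: rule r1; match: 0->12, 1->1, 2->2, 3->9; deleted nodes 12; deleted edges (12,1,has); (12,2,has); (12,9,has); added nodes 20, 21, 22, 23, 24, 25, 26; added edges (23,1,has); (23,20,has); (23,22,has); (24,2,has); (24,20,has); (24,21,has); (25,9,has); (25,21,has); (25,22,has); (26,20,has); (26,21,has); (26,22,has); result: nodes: 0:pt, 1:pt, 2:pt, 4:pt, 6:pt, 9:pt, 13:pt, 14:pt, 15:pt, 16:F, 17:F, 18:F, 19:F, 20:pt, 21:pt, 22:pt, 23:F, 24:F, 25:F, 26:F edges: (16,1,has); (16,13,has); (16,15,has); (17,4,has); (17,13,has); (17,14,has); (18,6,has); (18,14,has); (18,15,has); (19,13,has); (19,14,has); (19,15,has); (23,1,has); (23,20,has); (23,22,has); (24,2,has); (24,20,has); (24,21,has); (25,9,has); (25,21,has); (25,22,has); (26,20,has); (26,21,has); (26,22,has)
final:
nodes: 0:pt, 1:pt, 2:pt, 4:pt, 6:pt, 9:pt, 13:pt, 14:pt, 15:pt, 16:F, 17:F, 18:F, 19:F, 20:pt, 21:pt, 22:pt, 23:F, 24:F, 25:F, 26:F
edges: (16,1,has); (16,13,has); (16,15,has); (17,4,has); (17,13,has); (17,14,has); (18,6,has); (18,14,has); (18,15,has); (19,13,has); (19,14,has); (19,15,has); (23,1,has); (23,20,has); (23,22,has); (24,2,has); (24,20,has); (24,21,has); (25,9,has); (25,21,has); (25,22,has); (26,20,has); (26,21,has); (26,22,has)


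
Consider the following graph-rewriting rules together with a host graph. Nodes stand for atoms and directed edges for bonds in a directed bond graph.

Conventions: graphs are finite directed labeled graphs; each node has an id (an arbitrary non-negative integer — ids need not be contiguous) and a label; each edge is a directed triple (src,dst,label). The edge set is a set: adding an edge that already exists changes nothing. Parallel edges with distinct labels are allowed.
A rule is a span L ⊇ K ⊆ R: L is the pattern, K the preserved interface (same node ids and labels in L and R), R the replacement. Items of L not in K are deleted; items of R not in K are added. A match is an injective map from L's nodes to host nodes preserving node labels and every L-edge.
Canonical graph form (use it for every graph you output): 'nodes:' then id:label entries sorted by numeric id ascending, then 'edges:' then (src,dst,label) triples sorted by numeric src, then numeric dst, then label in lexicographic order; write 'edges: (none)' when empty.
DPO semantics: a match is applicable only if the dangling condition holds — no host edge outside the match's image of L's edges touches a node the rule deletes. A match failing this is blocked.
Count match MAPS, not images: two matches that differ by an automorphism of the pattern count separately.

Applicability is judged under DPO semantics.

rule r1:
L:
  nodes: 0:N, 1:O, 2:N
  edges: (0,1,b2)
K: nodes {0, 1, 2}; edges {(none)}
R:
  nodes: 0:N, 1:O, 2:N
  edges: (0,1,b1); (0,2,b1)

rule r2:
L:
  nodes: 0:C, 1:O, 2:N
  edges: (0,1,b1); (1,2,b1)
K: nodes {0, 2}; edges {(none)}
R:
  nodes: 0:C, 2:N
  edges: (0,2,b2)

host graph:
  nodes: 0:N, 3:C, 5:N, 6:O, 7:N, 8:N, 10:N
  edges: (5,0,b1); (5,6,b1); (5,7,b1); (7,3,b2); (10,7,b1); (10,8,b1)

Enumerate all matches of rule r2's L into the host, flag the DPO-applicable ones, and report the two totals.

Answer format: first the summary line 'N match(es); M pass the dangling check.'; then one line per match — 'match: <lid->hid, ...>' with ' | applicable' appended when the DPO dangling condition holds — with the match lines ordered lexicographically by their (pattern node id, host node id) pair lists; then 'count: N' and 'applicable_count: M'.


0 match(es); 0 pass the dangling check.
count: 0
applicable_count: 0


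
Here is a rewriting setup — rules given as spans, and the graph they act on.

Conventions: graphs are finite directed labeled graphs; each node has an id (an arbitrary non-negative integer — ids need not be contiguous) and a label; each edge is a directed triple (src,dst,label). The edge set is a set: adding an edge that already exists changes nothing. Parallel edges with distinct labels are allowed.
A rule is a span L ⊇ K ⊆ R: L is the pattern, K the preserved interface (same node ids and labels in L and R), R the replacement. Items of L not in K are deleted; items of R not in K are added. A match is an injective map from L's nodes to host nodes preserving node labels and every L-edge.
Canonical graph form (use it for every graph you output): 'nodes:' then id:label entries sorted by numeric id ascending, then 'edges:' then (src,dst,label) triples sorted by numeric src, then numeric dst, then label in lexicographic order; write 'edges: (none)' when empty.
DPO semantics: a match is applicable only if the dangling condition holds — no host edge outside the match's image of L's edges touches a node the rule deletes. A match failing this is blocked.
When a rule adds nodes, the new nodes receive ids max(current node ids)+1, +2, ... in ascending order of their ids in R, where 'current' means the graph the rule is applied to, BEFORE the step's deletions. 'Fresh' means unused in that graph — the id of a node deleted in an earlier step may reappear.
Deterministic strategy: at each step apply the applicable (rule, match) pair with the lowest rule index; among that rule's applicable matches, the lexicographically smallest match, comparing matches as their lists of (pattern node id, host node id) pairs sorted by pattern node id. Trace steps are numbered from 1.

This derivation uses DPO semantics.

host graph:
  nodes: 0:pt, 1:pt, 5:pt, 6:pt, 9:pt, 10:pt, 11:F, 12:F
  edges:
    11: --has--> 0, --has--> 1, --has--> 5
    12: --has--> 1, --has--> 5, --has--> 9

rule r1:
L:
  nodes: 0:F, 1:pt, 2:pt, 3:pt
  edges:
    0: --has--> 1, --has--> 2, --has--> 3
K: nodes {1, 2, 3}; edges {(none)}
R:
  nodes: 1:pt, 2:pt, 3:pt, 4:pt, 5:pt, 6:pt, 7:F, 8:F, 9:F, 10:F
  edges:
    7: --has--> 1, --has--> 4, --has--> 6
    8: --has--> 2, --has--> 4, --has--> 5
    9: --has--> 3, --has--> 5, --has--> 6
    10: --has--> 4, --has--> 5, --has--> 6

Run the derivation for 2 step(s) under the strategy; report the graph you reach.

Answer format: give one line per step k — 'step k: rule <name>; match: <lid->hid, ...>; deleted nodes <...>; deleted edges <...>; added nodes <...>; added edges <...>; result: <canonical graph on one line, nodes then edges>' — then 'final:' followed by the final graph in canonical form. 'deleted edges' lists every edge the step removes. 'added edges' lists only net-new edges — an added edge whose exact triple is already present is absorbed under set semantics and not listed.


step 1: rule r1; match: 0->11, 1->0, 2->1, 3->5; deleted nodes 11; deleted edges (11,0,has); (11,1,has); (11,5,has); added nodes 13, 14, 15, 16, 17, 18, 19; added edges (16,0,has); (16,13,has); (16,15,has); (17,1,has); (17,13,has); (17,14,has); (18,5,has); (18,14,has); (18,15,has); (19,13,has); (19,14,has); (19,15,has); result: nodes: 0:pt, 1:pt, 5:pt, 6:pt, 9:pt, 10:pt, 12:F, 13:pt, 14:pt, 15:pt, 16:F, 17:F, 18:F, 19:F edges: (12,1,has); (12,5,has); (12,9,has); (16,0,has); (16,13,has); (16,15,has); (17,1,has); (17,13,has); (17,14,has); (18,5,has); (18,14,has); (18,15,has); (19,13,has); (19,14,has); (19,15,has)
step 2: rule r1; match: 0->12, 1->1, 2->5, 3->9; deleted nodes 12; deleted edges (12,1,has); (12,5,has); (12,9,has); added nodes 20, 21, 22, 23, 24, 25, 26; added edges (23,1,has); (23,20,has); (23,22,has); (24,5,has); (24,20,has); (24,21,has); (25,9,has); (25,21,has); (25,22,has); (26,20,has); (26,21,has); (26,22,has); result: nodes: 0:pt, 1:pt, 5:pt, 6:pt, 9:pt, 10:pt, 13:pt, 14:pt, 15:pt, 16:F, 17:F, 18:F, 19:F, 20:pt, 21:pt, 22:pt, 23:F, 24:F, 25:F, 26:F edges: (16,0,has); (16,13,has); (16,15,has); (17,1,has); (17,13,has); (17,14,has); (18,5,has); (18,14,has); (18,15,has); (19,13,has); (19,14,has); (19,15,has); (23,1,has); (23,20,has); (23,22,has); (24,5,has); (24,20,has); (24,21,has); (25,9,has); (25,21,has); (25,22,has); (26,20,has); (26,21,has); (26,22,has)
final:
nodes: 0:pt, 1:pt, 5:pt, 6:pt, 9:pt, 10:pt, 13:pt, 14:pt, 15:pt, 16:F, 17:F, 18:F, 19:F, 20:pt, 21:pt, 22:pt, 23:F, 24:F, 25:F, 26:F
edges: (16,0,has); (16,13,has); (16,15,has); (17,1,has); (17,13,has); (17,14,has); (18,5,has); (18,14,has); (18,15,has); (19,13,has); (19,14,has); (19,15,has); (23,1,has); (23,20,has); (23,22,has); (24,5,has); (24,20,has); (24,21,has); (25,9,has); (25,21,has); (25,22,has); (26,20,has); (26,21,has); (26,22,has)


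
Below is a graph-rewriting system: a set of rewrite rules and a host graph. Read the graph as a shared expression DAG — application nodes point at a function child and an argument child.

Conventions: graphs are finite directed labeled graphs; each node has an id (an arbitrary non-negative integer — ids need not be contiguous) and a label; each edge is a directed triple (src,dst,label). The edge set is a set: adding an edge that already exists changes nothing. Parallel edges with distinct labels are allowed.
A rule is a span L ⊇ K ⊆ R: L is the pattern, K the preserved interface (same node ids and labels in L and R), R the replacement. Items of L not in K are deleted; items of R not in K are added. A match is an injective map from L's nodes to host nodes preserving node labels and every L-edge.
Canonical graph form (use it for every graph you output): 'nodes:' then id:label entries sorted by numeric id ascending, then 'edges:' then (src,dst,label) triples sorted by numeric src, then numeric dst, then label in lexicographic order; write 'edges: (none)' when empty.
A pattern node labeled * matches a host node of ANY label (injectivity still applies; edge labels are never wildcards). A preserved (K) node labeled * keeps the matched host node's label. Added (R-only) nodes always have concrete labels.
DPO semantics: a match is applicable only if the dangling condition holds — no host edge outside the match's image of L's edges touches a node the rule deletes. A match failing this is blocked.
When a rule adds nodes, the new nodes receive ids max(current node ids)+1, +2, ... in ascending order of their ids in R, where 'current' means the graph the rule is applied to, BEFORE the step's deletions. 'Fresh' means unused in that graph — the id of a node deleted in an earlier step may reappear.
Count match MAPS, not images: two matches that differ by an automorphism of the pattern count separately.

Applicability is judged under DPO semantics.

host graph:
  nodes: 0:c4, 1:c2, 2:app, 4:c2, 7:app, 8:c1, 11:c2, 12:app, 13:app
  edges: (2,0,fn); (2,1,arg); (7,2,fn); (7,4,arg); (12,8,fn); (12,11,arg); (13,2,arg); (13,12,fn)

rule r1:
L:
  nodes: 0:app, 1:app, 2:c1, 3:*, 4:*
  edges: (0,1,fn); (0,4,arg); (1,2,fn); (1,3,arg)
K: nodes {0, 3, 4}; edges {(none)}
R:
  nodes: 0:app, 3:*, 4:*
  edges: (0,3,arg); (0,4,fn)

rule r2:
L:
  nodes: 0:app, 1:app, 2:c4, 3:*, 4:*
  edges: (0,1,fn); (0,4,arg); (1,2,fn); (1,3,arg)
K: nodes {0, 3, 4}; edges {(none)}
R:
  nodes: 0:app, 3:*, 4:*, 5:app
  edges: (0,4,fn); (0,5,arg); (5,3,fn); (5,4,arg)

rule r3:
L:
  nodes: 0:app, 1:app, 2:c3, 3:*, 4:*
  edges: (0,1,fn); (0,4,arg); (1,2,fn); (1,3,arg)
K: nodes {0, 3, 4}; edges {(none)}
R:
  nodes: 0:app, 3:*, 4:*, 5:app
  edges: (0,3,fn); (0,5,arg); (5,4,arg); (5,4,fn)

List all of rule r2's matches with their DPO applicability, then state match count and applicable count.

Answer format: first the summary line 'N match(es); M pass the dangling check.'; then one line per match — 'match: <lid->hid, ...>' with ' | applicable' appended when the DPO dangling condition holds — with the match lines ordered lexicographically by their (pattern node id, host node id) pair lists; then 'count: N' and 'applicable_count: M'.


1 match(es); 0 pass the dangling check.
match: 0->7, 1->2, 2->0, 3->1, 4->4
count: 1
applicable_count: 0


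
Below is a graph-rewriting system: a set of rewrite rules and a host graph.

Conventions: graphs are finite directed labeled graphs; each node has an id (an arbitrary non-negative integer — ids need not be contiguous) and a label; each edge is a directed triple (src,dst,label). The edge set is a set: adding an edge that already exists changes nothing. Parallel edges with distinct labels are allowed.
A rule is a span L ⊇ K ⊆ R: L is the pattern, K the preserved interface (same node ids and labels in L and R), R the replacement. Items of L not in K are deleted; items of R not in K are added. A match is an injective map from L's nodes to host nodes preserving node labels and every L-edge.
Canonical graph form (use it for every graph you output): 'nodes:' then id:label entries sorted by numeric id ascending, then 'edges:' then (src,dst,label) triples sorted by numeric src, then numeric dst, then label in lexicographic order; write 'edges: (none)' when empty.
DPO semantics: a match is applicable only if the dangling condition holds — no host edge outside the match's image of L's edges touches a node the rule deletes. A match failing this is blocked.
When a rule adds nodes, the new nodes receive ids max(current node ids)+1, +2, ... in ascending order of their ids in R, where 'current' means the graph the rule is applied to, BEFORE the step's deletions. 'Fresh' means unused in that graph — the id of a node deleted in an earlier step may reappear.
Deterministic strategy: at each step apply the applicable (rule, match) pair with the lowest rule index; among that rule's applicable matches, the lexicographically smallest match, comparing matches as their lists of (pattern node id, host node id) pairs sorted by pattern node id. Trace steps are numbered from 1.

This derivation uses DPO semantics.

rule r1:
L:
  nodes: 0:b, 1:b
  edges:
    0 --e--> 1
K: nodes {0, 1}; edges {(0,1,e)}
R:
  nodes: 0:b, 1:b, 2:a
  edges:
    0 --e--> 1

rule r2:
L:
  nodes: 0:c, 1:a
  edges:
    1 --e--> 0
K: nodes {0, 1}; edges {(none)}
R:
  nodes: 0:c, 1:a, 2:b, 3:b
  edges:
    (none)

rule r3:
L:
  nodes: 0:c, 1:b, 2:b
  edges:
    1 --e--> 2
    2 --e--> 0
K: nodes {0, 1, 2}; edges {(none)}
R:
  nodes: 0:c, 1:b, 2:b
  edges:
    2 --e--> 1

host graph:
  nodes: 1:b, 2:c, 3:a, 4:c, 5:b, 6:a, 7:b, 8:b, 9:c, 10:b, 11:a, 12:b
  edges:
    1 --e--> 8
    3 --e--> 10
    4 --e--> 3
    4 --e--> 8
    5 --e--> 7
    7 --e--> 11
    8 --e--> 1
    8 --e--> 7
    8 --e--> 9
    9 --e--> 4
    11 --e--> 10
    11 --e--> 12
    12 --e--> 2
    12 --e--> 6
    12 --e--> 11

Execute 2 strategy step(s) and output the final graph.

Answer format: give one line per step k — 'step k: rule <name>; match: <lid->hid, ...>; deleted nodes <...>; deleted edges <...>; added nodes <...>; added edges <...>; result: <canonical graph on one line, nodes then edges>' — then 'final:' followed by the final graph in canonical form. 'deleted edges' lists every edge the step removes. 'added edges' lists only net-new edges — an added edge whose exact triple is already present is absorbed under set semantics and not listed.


step 1: rule r1; match: 0->1, 1->8; deleted nodes (none); deleted edges (none); added nodes 13; added edges (none); result: nodes: 1:b, 2:c, 3:a, 4:c, 5:b, 6:a, 7:b, 8:b, 9:c, 10:b, 11:a, 12:b, 13:a edges: (1,8,e); (3,10,e); (4,3,e); (4,8,e); (5,7,e); (7,11,e); (8,1,e); (8,7,e); (8,9,e); (9,4,e); (11,10,e); (11,12,e); (12,2,e); (12,6,e); (12,11,e)
step 2: rule r1; match: 0->1, 1->8; deleted nodes (none); deleted edges (none); added nodes 14; added edges (none); result: nodes: 1:b, 2:c, 3:a, 4:c, 5:b, 6:a, 7:b, 8:b, 9:c, 10:b, 11:a, 12:b, 13:a, 14:a edges: (1,8,e); (3,10,e); (4,3,e); (4,8,e); (5,7,e); (7,11,e); (8,1,e); (8,7,e); (8,9,e); (9,4,e); (11,10,e); (11,12,e); (12,2,e); (12,6,e); (12,11,e)
final:
nodes: 1:b, 2:c, 3:a, 4:c, 5:b, 6:a, 7:b, 8:b, 9:c, 10:b, 11:a, 12:b, 13:a, 14:a
edges: (1,8,e); (3,10,e); (4,3,e); (4,8,e); (5,7,e); (7,11,e); (8,1,e); (8,7,e); (8,9,e); (9,4,e); (11,10,e); (11,12,e); (12,2,e); (12,6,e); (12,11,e)
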